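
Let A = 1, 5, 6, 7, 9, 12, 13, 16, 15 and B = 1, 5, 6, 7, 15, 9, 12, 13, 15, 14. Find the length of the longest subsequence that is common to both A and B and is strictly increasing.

For each value that appears in both, track the longest common increasing run ending there.
The best achievable length is 8; one witness is 1, 5, 6, 7, 9, 12, 13, 15 (A-positions 1,2,3,4,5,6,7,9, B-positions 1,2,3,4,6,7,8,9).

8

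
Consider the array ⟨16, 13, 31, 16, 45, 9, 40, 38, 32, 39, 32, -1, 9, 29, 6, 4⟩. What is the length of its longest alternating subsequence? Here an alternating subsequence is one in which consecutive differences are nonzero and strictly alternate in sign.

12

Track the best alternating length ending on an up-step vs a down-step at each position: up/down = 1/1, 1/2, 3/1, 3/4, 5/1, 1/6, 7/6, 7/8, 7/8, 9/8, 7/10, 1/10, 11/10, 11/10, 11/12, 11/12.
The maximum over both is 12; one such subsequence is 16, 13, 31, 16, 45, 9, 40, 38, 39, -1, 9, 6.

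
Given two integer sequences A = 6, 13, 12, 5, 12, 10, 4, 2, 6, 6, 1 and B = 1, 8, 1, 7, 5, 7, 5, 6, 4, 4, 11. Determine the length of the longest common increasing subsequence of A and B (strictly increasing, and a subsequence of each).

2

For each value that appears in both, track the longest common increasing run ending there.
The best achievable length is 2; one witness is 5, 6 (A-positions 4,9, B-positions 5,8).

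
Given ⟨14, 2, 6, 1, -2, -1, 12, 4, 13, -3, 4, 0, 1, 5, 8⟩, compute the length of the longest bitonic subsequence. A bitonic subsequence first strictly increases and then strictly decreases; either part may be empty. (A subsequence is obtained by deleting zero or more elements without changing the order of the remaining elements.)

One longest bitonic subsequence is 2, 6, 12, 13, 4, 1 (positions 2,3,7,9,11,13): it rises to 13 then falls. Length 6 is optimal.

6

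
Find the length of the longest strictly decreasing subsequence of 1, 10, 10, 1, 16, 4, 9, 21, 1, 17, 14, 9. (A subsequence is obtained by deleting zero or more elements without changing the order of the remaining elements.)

4

Let dp[i] be the longest decreasing subsequence ending at position i. Then dp = [1, 1, 1, 2, 1, 2, 2, 1, 3, 2, 3, 4].
The maximum is 4; one witness is 21, 17, 14, 9 at positions 8,10,11,12.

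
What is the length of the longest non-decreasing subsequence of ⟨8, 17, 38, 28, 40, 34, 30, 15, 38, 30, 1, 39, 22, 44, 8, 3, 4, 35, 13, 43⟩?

7

One longest non-decreasing subsequence is 8, 17, 28, 34, 38, 39, 44 (positions 1,2,4,6,9,12,14), of length 7; no longer one exists.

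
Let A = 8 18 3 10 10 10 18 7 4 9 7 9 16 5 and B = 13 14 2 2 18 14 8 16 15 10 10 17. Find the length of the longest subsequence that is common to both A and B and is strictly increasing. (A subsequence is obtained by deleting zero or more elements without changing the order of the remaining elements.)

A longest common strictly increasing subsequence is 8, 16 (length 2); it appears in order in both A and B, and no longer such subsequence exists.

2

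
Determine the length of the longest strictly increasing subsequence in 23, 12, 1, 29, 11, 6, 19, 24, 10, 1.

One longest increasing subsequence is 1, 11, 19, 24 (positions 3,5,7,8), of length 4; no longer one exists.

4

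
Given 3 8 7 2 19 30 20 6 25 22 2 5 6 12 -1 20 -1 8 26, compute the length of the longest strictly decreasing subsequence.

Let dp[i] be the longest decreasing subsequence ending at position i. Then dp = [1, 1, 2, 3, 1, 1, 2, 3, 2, 3, 4, 4, 4, 4, 5, 4, 5, 5, 2].
The maximum is 5; one witness is 8, 7, 6, 2, -1 at positions 2,3,8,11,15.

5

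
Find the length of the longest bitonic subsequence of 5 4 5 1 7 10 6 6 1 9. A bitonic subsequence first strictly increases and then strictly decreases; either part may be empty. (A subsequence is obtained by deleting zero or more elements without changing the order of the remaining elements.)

One longest bitonic subsequence is 4, 5, 7, 10, 6, 1 (positions 2,3,5,6,8,9): it rises to 10 then falls. Length 6 is optimal.

6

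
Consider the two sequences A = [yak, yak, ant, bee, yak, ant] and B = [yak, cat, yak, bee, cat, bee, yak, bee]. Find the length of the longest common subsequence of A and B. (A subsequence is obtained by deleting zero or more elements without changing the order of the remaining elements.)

A longest common subsequence is yak, yak, bee, yak (length 4); the LCS DP confirms no longer common subsequence exists.

4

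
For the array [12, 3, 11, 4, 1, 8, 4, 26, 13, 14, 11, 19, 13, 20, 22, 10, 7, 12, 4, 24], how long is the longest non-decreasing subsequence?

Let dp[i] be the longest non-decreasing subsequence ending at position i. Then dp = [1, 1, 2, 2, 1, 3, 3, 4, 4, 5, 4, 6, 5, 7, 8, 4, 4, 5, 4, 9].
The maximum is 9; one witness is 3, 4, 8, 13, 14, 19, 20, 22, 24 at positions 2,4,6,9,10,12,14,15,20.

9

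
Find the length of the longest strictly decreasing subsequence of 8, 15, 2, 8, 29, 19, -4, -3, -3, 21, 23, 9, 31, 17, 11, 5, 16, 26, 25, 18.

Let dp[i] be the longest decreasing subsequence ending at position i. Then dp = [1, 1, 2, 2, 1, 2, 3, 3, 3, 2, 2, 3, 1, 3, 4, 5, 4, 2, 3, 4].
The maximum is 5; one witness is 29, 19, 17, 11, 5 at positions 5,6,14,15,16.

5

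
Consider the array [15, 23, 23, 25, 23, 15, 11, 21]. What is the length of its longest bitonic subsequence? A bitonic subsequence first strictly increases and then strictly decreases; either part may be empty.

Let inc[i] be the LIS ending at i and dec[i] the longest strictly decreasing subsequence starting at i. inc = [1, 2, 2, 3, 2, 1, 1, 2], dec = [2, 3, 3, 4, 3, 2, 1, 1].
max_i inc[i]+dec[i]−1 = 6, with one witness 15, 23, 25, 23, 15, 11.

6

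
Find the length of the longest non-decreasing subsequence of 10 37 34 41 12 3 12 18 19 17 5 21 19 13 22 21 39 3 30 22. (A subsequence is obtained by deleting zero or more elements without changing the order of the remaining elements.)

8

One longest non-decreasing subsequence is 10, 12, 12, 18, 19, 21, 22, 39 (positions 1,5,7,8,9,12,15,17), of length 8; no longer one exists.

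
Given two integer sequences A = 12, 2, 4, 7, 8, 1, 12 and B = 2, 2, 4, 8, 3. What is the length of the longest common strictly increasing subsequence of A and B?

3

For each value that appears in both, track the longest common increasing run ending there.
The best achievable length is 3; one witness is 2, 4, 8 (A-positions 2,3,5, B-positions 1,3,4).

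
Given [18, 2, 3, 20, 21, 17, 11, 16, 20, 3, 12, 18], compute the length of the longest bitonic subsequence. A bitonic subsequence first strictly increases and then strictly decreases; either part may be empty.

Let inc[i] be the LIS ending at i and dec[i] the longest strictly decreasing subsequence starting at i. inc = [1, 1, 2, 3, 4, 3, 3, 4, 5, 2, 4, 5], dec = [4, 1, 1, 4, 4, 3, 2, 2, 2, 1, 1, 1].
max_i inc[i]+dec[i]−1 = 7, with one witness 2, 3, 20, 21, 17, 16, 12.

7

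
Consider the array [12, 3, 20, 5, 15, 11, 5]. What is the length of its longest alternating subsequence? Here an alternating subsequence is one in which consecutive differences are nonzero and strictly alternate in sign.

Track the best alternating length ending on an up-step vs a down-step at each position: up/down = 1/1, 1/2, 3/1, 3/4, 5/4, 5/6, 3/6.
The maximum over both is 6; one such subsequence is 12, 3, 20, 5, 15, 11.

6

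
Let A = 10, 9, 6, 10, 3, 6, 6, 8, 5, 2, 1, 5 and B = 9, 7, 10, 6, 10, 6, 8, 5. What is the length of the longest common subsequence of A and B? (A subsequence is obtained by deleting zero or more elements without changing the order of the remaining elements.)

Backtracking the LCS table gives one alignment: 10 (A1,B3) → 6 (A3,B4) → 10 (A4,B5) → 6 (A7,B6) → 8 (A8,B7) → 5 (A12,B8).
So the longest common subsequence has length 6.

6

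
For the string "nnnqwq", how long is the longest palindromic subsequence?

3

One longest palindromic subsequence is qwq (positions 4,5,6); it reads the same forward and backward, and the interval DP gives dp[1][6] = 3.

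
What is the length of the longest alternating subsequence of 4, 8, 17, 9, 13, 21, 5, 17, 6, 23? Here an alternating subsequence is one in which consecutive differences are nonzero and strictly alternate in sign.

A longest alternating subsequence is 4, 17, 9, 13, 5, 17, 6, 23 (positions 1,3,4,5,7,8,9,10); its 7 consecutive differences strictly alternate in sign, and length 8 is optimal.

8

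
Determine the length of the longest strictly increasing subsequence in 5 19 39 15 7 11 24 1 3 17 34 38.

6

One longest increasing subsequence is 5, 7, 11, 24, 34, 38 (positions 1,5,6,7,11,12), of length 6; no longer one exists.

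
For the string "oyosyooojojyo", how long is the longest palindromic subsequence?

9

Using dp[i][j] = 2 + dp[i+1][j−1] if the ends match, else max(dp[i+1][j], dp[i][j−1]):
dp[1][13] = 9. A witness is oyoooooyo at positions 1,2,3,6,7,8,10,12,13.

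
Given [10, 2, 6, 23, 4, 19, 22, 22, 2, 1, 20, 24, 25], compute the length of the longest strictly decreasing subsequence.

Let dp[i] be the longest decreasing subsequence ending at position i. Then dp = [1, 2, 2, 1, 3, 2, 2, 2, 4, 5, 3, 1, 1].
The maximum is 5; one witness is 10, 6, 4, 2, 1 at positions 1,3,5,9,10.

5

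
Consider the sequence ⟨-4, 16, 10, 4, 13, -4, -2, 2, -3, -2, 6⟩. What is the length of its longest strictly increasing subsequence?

4

One longest increasing subsequence is -4, -2, 2, 6 (positions 1,7,8,11), of length 4; no longer one exists.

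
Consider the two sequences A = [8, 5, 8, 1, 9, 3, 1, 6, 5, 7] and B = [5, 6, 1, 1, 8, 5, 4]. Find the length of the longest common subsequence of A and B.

A longest common subsequence is 5, 1, 1, 5 (length 4); the LCS DP confirms no longer common subsequence exists.

4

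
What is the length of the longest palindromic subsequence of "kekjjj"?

Using dp[i][j] = 2 + dp[i+1][j−1] if the ends match, else max(dp[i+1][j], dp[i][j−1]):
dp[1][6] = 3. A witness is jjj at positions 4,5,6.

3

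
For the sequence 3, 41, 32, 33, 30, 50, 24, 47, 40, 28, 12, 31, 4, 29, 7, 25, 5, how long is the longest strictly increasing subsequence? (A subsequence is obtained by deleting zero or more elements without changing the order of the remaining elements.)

One longest increasing subsequence is 3, 32, 33, 50 (positions 1,3,4,6), of length 4; no longer one exists.

4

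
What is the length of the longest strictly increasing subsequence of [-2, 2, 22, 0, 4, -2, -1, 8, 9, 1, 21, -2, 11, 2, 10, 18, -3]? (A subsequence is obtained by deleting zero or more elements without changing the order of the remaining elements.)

7

Let dp[i] be the longest increasing subsequence ending at position i. Then dp = [1, 2, 3, 2, 3, 1, 2, 4, 5, 3, 6, 1, 6, 4, 6, 7, 1].
The maximum is 7; one witness is -2, 2, 4, 8, 9, 11, 18 at positions 1,2,5,8,9,13,16.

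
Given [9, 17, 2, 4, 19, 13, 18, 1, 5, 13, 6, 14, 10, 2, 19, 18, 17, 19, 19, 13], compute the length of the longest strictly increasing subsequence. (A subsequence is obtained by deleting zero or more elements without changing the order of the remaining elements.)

Let dp[i] be the longest increasing subsequence ending at position i. Then dp = [1, 2, 1, 2, 3, 3, 4, 1, 3, 4, 4, 5, 5, 2, 6, 6, 6, 7, 7, 6].
The maximum is 7; one witness is 2, 4, 5, 13, 14, 18, 19 at positions 3,4,9,10,12,16,18.

7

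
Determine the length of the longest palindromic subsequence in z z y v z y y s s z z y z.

One longest palindromic subsequence is zyzsszyz (positions 1,3,5,8,9,11,12,13); it reads the same forward and backward, and the interval DP gives dp[1][13] = 8.

8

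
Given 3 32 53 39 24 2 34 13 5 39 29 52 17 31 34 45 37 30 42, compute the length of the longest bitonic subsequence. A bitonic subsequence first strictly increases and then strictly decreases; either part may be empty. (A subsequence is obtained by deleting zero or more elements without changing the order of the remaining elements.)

8

One longest bitonic subsequence is 3, 32, 34, 39, 52, 45, 37, 30 (positions 1,2,7,10,12,16,17,18): it rises to 52 then falls. Length 8 is optimal.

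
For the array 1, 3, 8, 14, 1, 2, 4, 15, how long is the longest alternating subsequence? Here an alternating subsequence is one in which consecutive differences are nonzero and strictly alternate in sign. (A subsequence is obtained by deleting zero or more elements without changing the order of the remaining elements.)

4

Track the best alternating length ending on an up-step vs a down-step at each position: up/down = 1/1, 2/1, 2/1, 2/1, 1/3, 4/3, 4/3, 4/1.
The maximum over both is 4; one such subsequence is 1, 3, 1, 2.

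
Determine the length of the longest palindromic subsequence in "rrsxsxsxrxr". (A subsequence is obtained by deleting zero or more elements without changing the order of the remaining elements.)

Using dp[i][j] = 2 + dp[i+1][j−1] if the ends match, else max(dp[i+1][j], dp[i][j−1]):
dp[1][11] = 9. A witness is rrxsxsxrr at positions 1,2,4,5,6,7,8,9,11.

9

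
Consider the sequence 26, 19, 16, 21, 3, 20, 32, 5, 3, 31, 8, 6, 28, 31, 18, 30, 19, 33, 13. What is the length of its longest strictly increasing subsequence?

Scanning left to right, the best length ending at each element is: 26→1, 19→1, 16→1, 21→2, 3→1, 20→2, 32→3, 5→2, 3→1, 31→3, 8→3, 6→3, 28→4, 31→5, 18→4, 30→5, 19→5, 33→6, 13→4.
So the longest increasing subsequence has length 6, e.g. 3, 5, 8, 28, 31, 33.

6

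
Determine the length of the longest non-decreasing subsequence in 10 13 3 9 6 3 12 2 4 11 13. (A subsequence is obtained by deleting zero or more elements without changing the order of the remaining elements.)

Let dp[i] be the longest non-decreasing subsequence ending at position i. Then dp = [1, 2, 1, 2, 2, 2, 3, 1, 3, 4, 5].
The maximum is 5; one witness is 3, 3, 4, 11, 13 at positions 3,6,9,10,11.

5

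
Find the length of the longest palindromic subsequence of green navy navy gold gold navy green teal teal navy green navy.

One longest palindromic subsequence is green navy navy gold gold navy navy green (positions 1,2,3,4,5,6,10,11); it reads the same forward and backward, and the interval DP gives dp[1][12] = 8.

8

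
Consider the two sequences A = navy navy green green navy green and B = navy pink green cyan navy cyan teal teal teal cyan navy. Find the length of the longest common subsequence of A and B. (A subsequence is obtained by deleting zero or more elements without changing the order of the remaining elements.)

3

A longest common subsequence is navy, navy, navy (length 3); the LCS DP confirms no longer common subsequence exists.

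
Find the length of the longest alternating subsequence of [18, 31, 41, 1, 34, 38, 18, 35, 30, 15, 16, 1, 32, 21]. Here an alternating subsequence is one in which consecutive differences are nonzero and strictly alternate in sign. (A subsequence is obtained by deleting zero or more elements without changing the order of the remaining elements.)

11

Track the best alternating length ending on an up-step vs a down-step at each position: up/down = 1/1, 2/1, 2/1, 1/3, 4/3, 4/3, 4/5, 6/5, 6/7, 4/7, 8/7, 1/9, 10/7, 10/11.
The maximum over both is 11; one such subsequence is 18, 31, 1, 34, 18, 35, 15, 16, 1, 32, 21.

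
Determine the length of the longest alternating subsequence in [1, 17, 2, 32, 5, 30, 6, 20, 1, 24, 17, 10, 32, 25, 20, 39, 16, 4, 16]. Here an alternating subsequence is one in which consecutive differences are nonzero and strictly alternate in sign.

Track the best alternating length ending on an up-step vs a down-step at each position: up/down = 1/1, 2/1, 2/3, 4/1, 4/5, 6/5, 6/7, 8/7, 1/9, 10/7, 10/11, 10/11, 12/1, 12/13, 12/13, 14/1, 12/15, 10/15, 16/15.
The maximum over both is 16; one such subsequence is 1, 17, 2, 32, 5, 30, 6, 20, 1, 24, 17, 32, 25, 39, 4, 16.

16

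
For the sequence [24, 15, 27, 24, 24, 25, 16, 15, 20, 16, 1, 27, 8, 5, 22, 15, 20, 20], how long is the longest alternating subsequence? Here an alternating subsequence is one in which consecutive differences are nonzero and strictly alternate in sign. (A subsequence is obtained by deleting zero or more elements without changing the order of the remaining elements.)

Track the best alternating length ending on an up-step vs a down-step at each position: up/down = 1/1, 1/2, 3/1, 3/4, 3/4, 5/4, 3/6, 1/6, 7/6, 7/8, 1/8, 9/1, 9/10, 9/10, 11/10, 11/12, 13/12, 13/12.
The maximum over both is 13; one such subsequence is 24, 15, 27, 24, 25, 16, 20, 16, 27, 8, 22, 15, 20.

13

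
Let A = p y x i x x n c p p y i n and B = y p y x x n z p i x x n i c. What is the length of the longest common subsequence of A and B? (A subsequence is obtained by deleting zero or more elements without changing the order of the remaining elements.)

A longest common subsequence is pyxixxnc (length 8); the LCS DP confirms no longer common subsequence exists.

8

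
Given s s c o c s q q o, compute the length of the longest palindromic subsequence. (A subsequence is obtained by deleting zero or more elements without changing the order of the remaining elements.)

5

One longest palindromic subsequence is scocs (positions 2,3,4,5,6); it reads the same forward and backward, and the interval DP gives dp[1][9] = 5.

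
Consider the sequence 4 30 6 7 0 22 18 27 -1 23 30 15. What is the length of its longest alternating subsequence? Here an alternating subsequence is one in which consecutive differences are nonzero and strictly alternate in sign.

11

A longest alternating subsequence is 4, 30, 6, 7, 0, 22, 18, 27, -1, 23, 15 (positions 1,2,3,4,5,6,7,8,9,10,12); its 10 consecutive differences strictly alternate in sign, and length 11 is optimal.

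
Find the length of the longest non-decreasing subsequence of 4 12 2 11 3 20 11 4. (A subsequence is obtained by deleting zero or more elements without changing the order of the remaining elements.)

Scanning left to right, the best length ending at each element is: 4→1, 12→2, 2→1, 11→2, 3→2, 20→3, 11→3, 4→3.
So the longest non-decreasing subsequence has length 3, e.g. 4, 12, 20.

3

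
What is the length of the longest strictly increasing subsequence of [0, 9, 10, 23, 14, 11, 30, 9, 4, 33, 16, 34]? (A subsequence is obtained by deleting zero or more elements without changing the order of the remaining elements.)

7

One longest increasing subsequence is 0, 9, 10, 23, 30, 33, 34 (positions 1,2,3,4,7,10,12), of length 7; no longer one exists.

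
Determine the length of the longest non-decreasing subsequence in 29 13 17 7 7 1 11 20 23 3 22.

Scanning left to right, the best length ending at each element is: 29→1, 13→1, 17→2, 7→1, 7→2, 1→1, 11→3, 20→4, 23→5, 3→2, 22→5.
So the longest non-decreasing subsequence has length 5, e.g. 7, 7, 11, 20, 23.

5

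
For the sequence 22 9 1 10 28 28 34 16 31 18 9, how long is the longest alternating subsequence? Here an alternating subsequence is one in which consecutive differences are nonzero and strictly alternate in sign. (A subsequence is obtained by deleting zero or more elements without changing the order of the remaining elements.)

6

Track the best alternating length ending on an up-step vs a down-step at each position: up/down = 1/1, 1/2, 1/2, 3/2, 3/1, 3/1, 3/1, 3/4, 5/4, 5/6, 3/6.
The maximum over both is 6; one such subsequence is 22, 9, 28, 16, 31, 18.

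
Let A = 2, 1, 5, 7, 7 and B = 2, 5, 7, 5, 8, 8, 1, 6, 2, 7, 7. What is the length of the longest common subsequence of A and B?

4

A longest common subsequence is 2, 1, 7, 7 (length 4); the LCS DP confirms no longer common subsequence exists.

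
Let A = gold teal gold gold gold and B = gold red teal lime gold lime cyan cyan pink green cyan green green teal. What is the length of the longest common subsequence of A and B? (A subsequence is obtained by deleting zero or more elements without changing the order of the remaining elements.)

3

Backtracking the LCS table gives one alignment: gold (A1,B1) → teal (A2,B3) → gold (A3,B5).
So the longest common subsequence has length 3.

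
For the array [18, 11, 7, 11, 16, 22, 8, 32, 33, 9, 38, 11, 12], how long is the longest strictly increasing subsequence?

7

Scanning left to right, the best length ending at each element is: 18→1, 11→1, 7→1, 11→2, 16→3, 22→4, 8→2, 32→5, 33→6, 9→3, 38→7, 11→4, 12→5.
So the longest increasing subsequence has length 7, e.g. 7, 11, 16, 22, 32, 33, 38.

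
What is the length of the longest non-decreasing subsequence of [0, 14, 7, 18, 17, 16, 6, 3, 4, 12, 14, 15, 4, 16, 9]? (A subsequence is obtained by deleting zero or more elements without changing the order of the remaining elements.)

Scanning left to right, the best length ending at each element is: 0→1, 14→2, 7→2, 18→3, 17→3, 16→3, 6→2, 3→2, 4→3, 12→4, 14→5, 15→6, 4→4, 16→7, 9→5.
So the longest non-decreasing subsequence has length 7, e.g. 0, 3, 4, 12, 14, 15, 16.

7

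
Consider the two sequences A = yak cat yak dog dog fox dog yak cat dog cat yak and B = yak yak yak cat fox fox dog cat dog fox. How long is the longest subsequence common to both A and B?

6

Backtracking the LCS table gives one alignment: yak (A1,B3) → cat (A2,B4) → fox (A6,B6) → dog (A7,B7) → cat (A9,B8) → dog (A10,B9).
So the longest common subsequence has length 6.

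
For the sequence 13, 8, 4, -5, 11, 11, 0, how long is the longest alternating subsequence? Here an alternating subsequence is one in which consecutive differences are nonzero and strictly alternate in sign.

Track the best alternating length ending on an up-step vs a down-step at each position: up/down = 1/1, 1/2, 1/2, 1/2, 3/2, 3/2, 3/4.
The maximum over both is 4; one such subsequence is 13, 8, 11, 0.

4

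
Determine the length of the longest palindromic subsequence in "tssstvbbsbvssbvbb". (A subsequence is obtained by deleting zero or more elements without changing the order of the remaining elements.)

One longest palindromic subsequence is ssvbsbvss (positions 3,4,6,7,9,10,11,12,13); it reads the same forward and backward, and the interval DP gives dp[1][17] = 9.

9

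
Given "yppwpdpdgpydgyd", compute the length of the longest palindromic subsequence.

Using dp[i][j] = 2 + dp[i+1][j−1] if the ends match, else max(dp[i+1][j], dp[i][j−1]):
dp[1][15] = 7. A witness is ydpgpdy at positions 1,6,7,9,10,12,14.

7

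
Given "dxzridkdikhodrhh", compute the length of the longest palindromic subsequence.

7

One longest palindromic subsequence is rdkikdr (positions 4,6,7,9,10,13,14); it reads the same forward and backward, and the interval DP gives dp[1][16] = 7.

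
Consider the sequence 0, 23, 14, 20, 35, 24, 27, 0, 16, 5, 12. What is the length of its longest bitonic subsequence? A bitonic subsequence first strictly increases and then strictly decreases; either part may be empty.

Let inc[i] be the LIS ending at i and dec[i] the longest strictly decreasing subsequence starting at i. inc = [1, 2, 2, 3, 4, 4, 5, 1, 3, 2, 3], dec = [1, 4, 2, 3, 4, 3, 3, 1, 2, 1, 1].
max_i inc[i]+dec[i]−1 = 7, with one witness 0, 14, 20, 35, 27, 16, 12.

7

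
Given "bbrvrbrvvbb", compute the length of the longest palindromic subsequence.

Using dp[i][j] = 2 + dp[i+1][j−1] if the ends match, else max(dp[i+1][j], dp[i][j−1]):
dp[1][11] = 9. A witness is bbvrbrvbb at positions 1,2,4,5,6,7,9,10,11.

9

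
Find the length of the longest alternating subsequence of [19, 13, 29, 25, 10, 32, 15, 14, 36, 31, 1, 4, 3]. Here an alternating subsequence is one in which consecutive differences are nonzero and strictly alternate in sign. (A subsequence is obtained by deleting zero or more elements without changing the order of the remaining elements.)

Track the best alternating length ending on an up-step vs a down-step at each position: up/down = 1/1, 1/2, 3/1, 3/4, 1/4, 5/1, 5/6, 5/6, 7/1, 7/8, 1/8, 9/8, 9/10.
The maximum over both is 10; one such subsequence is 19, 13, 29, 25, 32, 15, 36, 1, 4, 3.

10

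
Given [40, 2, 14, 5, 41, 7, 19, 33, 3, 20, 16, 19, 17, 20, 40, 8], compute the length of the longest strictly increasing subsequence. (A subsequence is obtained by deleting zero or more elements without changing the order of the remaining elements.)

One longest increasing subsequence is 2, 5, 7, 16, 19, 20, 40 (positions 2,4,6,11,12,14,15), of length 7; no longer one exists.

7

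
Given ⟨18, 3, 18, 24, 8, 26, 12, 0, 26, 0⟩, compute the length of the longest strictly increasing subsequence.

Scanning left to right, the best length ending at each element is: 18→1, 3→1, 18→2, 24→3, 8→2, 26→4, 12→3, 0→1, 26→4, 0→1.
So the longest increasing subsequence has length 4, e.g. 3, 18, 24, 26.

4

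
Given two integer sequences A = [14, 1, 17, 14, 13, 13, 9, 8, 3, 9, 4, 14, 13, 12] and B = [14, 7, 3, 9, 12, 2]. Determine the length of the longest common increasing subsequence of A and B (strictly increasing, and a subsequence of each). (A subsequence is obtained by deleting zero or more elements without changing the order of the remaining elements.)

A longest common strictly increasing subsequence is 3, 9, 12 (length 3); it appears in order in both A and B, and no longer such subsequence exists.

3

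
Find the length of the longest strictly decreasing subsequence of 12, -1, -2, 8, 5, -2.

Let dp[i] be the longest decreasing subsequence ending at position i. Then dp = [1, 2, 3, 2, 3, 4].
The maximum is 4; one witness is 12, 8, 5, -2 at positions 1,4,5,6.

4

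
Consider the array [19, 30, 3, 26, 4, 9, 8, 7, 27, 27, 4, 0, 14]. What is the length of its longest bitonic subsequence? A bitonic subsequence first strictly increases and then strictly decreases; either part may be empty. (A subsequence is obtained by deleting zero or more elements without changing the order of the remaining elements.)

Let inc[i] be the LIS ending at i and dec[i] the longest strictly decreasing subsequence starting at i. inc = [1, 2, 1, 2, 2, 3, 3, 3, 4, 4, 2, 1, 4], dec = [6, 7, 2, 6, 2, 5, 4, 3, 3, 3, 2, 1, 1].
max_i inc[i]+dec[i]−1 = 8, with one witness 19, 30, 26, 9, 8, 7, 4, 0.

8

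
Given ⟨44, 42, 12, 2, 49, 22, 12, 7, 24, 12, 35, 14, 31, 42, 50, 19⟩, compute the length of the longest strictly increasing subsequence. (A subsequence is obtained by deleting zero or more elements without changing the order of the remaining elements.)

7

Let dp[i] be the longest increasing subsequence ending at position i. Then dp = [1, 1, 1, 1, 2, 2, 2, 2, 3, 3, 4, 4, 5, 6, 7, 5].
The maximum is 7; one witness is 2, 7, 12, 14, 31, 42, 50 at positions 4,8,10,12,13,14,15.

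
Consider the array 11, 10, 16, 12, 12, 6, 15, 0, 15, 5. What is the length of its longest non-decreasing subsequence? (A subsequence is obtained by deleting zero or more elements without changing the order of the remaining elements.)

5

Scanning left to right, the best length ending at each element is: 11→1, 10→1, 16→2, 12→2, 12→3, 6→1, 15→4, 0→1, 15→5, 5→2.
So the longest non-decreasing subsequence has length 5, e.g. 11, 12, 12, 15, 15.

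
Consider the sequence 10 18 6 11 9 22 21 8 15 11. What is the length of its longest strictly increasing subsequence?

Scanning left to right, the best length ending at each element is: 10→1, 18→2, 6→1, 11→2, 9→2, 22→3, 21→3, 8→2, 15→3, 11→3.
So the longest increasing subsequence has length 3, e.g. 10, 18, 22.

3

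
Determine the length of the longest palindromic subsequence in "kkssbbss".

One longest palindromic subsequence is ssbbss (positions 3,4,5,6,7,8); it reads the same forward and backward, and the interval DP gives dp[1][8] = 6.

6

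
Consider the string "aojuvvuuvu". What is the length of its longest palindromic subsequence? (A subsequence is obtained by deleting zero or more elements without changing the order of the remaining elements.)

6

One longest palindromic subsequence is uvuuvu (positions 4,5,7,8,9,10); it reads the same forward and backward, and the interval DP gives dp[1][10] = 6.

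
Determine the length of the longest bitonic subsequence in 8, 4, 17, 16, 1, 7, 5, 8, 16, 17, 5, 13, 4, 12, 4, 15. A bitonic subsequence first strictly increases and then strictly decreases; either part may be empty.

8

Let inc[i] be the LIS ending at i and dec[i] the longest strictly decreasing subsequence starting at i. inc = [1, 1, 2, 2, 1, 2, 2, 3, 4, 5, 2, 4, 2, 4, 2, 5], dec = [4, 2, 5, 4, 1, 3, 2, 3, 4, 4, 2, 3, 1, 2, 1, 1].
max_i inc[i]+dec[i]−1 = 8, with one witness 4, 7, 8, 16, 17, 13, 12, 4.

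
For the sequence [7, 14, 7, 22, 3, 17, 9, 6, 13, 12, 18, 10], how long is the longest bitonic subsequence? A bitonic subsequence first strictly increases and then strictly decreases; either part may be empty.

One longest bitonic subsequence is 7, 14, 22, 17, 13, 12, 10 (positions 1,2,4,6,9,10,12): it rises to 22 then falls. Length 7 is optimal.

7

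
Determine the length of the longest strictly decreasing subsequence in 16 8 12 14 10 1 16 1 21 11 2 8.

Let dp[i] be the longest decreasing subsequence ending at position i. Then dp = [1, 2, 2, 2, 3, 4, 1, 4, 1, 3, 4, 4].
The maximum is 4; one witness is 16, 12, 10, 1 at positions 1,3,5,6.

4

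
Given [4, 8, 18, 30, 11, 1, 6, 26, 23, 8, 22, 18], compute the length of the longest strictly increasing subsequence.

One longest increasing subsequence is 4, 8, 18, 30 (positions 1,2,3,4), of length 4; no longer one exists.

4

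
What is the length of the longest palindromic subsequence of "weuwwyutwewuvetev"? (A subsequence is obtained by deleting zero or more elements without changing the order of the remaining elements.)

9

Using dp[i][j] = 2 + dp[i+1][j−1] if the ends match, else max(dp[i+1][j], dp[i][j−1]):
dp[1][17] = 9. A witness is euwwtwwue at positions 2,3,4,5,8,9,11,12,16.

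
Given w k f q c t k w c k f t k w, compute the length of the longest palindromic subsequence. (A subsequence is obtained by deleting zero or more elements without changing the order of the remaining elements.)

9

One longest palindromic subsequence is wktkcktkw (positions 1,2,6,7,9,10,12,13,14); it reads the same forward and backward, and the interval DP gives dp[1][14] = 9.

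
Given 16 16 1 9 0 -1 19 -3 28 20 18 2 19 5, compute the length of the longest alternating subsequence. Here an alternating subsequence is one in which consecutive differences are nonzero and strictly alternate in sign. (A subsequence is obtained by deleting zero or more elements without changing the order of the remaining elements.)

10

Track the best alternating length ending on an up-step vs a down-step at each position: up/down = 1/1, 1/1, 1/2, 3/2, 1/4, 1/4, 5/1, 1/6, 7/1, 7/8, 7/8, 7/8, 9/8, 9/10.
The maximum over both is 10; one such subsequence is 16, 1, 9, 0, 19, -3, 28, 18, 19, 5.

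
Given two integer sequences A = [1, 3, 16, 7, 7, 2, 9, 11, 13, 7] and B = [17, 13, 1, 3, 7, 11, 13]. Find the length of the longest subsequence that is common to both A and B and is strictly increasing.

For each value that appears in both, track the longest common increasing run ending there.
The best achievable length is 5; one witness is 1, 3, 7, 11, 13 (A-positions 1,2,4,8,9, B-positions 3,4,5,6,7).

5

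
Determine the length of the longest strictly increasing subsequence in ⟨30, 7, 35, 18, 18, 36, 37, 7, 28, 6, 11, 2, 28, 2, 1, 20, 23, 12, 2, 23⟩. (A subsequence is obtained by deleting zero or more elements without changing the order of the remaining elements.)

4

Let dp[i] be the longest increasing subsequence ending at position i. Then dp = [1, 1, 2, 2, 2, 3, 4, 1, 3, 1, 2, 1, 3, 1, 1, 3, 4, 3, 2, 4].
The maximum is 4; one witness is 30, 35, 36, 37 at positions 1,3,6,7.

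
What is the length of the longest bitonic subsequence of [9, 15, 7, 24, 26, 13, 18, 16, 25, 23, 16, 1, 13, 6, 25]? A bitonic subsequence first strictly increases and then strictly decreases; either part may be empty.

Let inc[i] be the LIS ending at i and dec[i] the longest strictly decreasing subsequence starting at i. inc = [1, 2, 1, 3, 4, 2, 3, 3, 4, 4, 3, 1, 2, 2, 5], dec = [3, 3, 2, 5, 6, 2, 4, 3, 5, 4, 3, 1, 2, 1, 1].
max_i inc[i]+dec[i]−1 = 9, with one witness 9, 15, 24, 26, 25, 23, 16, 13, 6.

9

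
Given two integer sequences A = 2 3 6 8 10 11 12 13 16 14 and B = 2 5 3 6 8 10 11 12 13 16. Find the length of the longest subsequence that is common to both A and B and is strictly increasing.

A longest common strictly increasing subsequence is 2, 3, 6, 8, 10, 11, 12, 13, 16 (length 9); it appears in order in both A and B, and no longer such subsequence exists.

9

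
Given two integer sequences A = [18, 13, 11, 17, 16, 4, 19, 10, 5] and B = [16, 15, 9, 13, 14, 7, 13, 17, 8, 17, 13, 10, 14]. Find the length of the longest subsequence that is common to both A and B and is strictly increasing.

2

For each value that appears in both, track the longest common increasing run ending there.
The best achievable length is 2; one witness is 13, 17 (A-positions 2,4, B-positions 4,8).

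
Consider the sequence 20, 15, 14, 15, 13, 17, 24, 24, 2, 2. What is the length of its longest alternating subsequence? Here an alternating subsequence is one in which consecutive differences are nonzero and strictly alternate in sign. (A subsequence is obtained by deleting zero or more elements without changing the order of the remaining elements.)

6

Track the best alternating length ending on an up-step vs a down-step at each position: up/down = 1/1, 1/2, 1/2, 3/2, 1/4, 5/2, 5/1, 5/1, 1/6, 1/6.
The maximum over both is 6; one such subsequence is 20, 14, 15, 13, 17, 2.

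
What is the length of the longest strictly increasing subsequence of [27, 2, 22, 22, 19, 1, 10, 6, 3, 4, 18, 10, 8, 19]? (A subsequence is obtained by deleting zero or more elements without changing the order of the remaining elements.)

5

Scanning left to right, the best length ending at each element is: 27→1, 2→1, 22→2, 22→2, 19→2, 1→1, 10→2, 6→2, 3→2, 4→3, 18→4, 10→4, 8→4, 19→5.
So the longest increasing subsequence has length 5, e.g. 2, 3, 4, 18, 19.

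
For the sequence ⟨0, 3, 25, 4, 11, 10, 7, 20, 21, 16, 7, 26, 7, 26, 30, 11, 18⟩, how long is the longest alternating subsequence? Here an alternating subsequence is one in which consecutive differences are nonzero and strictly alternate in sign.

A longest alternating subsequence is 0, 25, 4, 11, 10, 20, 16, 26, 7, 26, 11, 18 (positions 1,3,4,5,6,8,10,12,13,14,16,17); its 11 consecutive differences strictly alternate in sign, and length 12 is optimal.

12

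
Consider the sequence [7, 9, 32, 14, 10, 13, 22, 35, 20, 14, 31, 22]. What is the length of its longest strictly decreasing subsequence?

4

Let dp[i] be the longest decreasing subsequence ending at position i. Then dp = [1, 1, 1, 2, 3, 3, 2, 1, 3, 4, 2, 3].
The maximum is 4; one witness is 32, 22, 20, 14 at positions 3,7,9,10.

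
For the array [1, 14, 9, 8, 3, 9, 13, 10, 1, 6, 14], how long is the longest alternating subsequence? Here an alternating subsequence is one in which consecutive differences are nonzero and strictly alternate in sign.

6

Track the best alternating length ending on an up-step vs a down-step at each position: up/down = 1/1, 2/1, 2/3, 2/3, 2/3, 4/3, 4/3, 4/5, 1/5, 6/5, 6/1.
The maximum over both is 6; one such subsequence is 1, 14, 8, 9, 1, 6.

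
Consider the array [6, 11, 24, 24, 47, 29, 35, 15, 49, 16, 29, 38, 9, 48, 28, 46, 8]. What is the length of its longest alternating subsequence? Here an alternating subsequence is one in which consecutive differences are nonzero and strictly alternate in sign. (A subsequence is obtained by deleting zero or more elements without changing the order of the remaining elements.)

13

A longest alternating subsequence is 6, 47, 29, 35, 15, 49, 16, 29, 9, 48, 28, 46, 8 (positions 1,5,6,7,8,9,10,11,13,14,15,16,17); its 12 consecutive differences strictly alternate in sign, and length 13 is optimal.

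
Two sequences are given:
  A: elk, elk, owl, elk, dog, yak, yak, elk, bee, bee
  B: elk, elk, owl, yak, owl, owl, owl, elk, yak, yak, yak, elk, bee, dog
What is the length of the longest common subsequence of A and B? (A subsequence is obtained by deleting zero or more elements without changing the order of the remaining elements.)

A longest common subsequence is elk, elk, owl, elk, yak, yak, elk, bee (length 8); the LCS DP confirms no longer common subsequence exists.

8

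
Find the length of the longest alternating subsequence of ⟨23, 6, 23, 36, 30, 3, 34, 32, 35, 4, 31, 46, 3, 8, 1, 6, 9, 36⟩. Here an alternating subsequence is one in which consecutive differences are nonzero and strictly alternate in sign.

Track the best alternating length ending on an up-step vs a down-step at each position: up/down = 1/1, 1/2, 3/1, 3/1, 3/4, 1/4, 5/4, 5/6, 7/4, 5/8, 9/8, 9/1, 1/10, 11/10, 1/12, 13/12, 13/10, 13/10.
The maximum over both is 13; one such subsequence is 23, 6, 36, 30, 34, 32, 35, 4, 31, 3, 8, 1, 6.

13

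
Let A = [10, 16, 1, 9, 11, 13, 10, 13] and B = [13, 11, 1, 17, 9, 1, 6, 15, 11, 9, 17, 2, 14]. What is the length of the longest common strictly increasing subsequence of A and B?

3

For each value that appears in both, track the longest common increasing run ending there.
The best achievable length is 3; one witness is 1, 9, 11 (A-positions 3,4,5, B-positions 3,5,9).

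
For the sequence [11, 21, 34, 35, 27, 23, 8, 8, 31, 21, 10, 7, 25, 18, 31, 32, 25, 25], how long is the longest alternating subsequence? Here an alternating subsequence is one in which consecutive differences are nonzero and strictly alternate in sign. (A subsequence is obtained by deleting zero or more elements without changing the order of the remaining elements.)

A longest alternating subsequence is 11, 34, 27, 31, 21, 25, 18, 31, 25 (positions 1,3,5,9,10,13,14,15,17); its 8 consecutive differences strictly alternate in sign, and length 9 is optimal.

9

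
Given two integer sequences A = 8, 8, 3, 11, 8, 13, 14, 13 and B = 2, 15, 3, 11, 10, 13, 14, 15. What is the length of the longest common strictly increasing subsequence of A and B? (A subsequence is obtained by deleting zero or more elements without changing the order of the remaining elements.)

A longest common strictly increasing subsequence is 3, 11, 13, 14 (length 4); it appears in order in both A and B, and no longer such subsequence exists.

4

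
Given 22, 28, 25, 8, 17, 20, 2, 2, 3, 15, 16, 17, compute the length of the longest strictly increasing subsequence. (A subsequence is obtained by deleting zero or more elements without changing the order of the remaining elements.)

5

Let dp[i] be the longest increasing subsequence ending at position i. Then dp = [1, 2, 2, 1, 2, 3, 1, 1, 2, 3, 4, 5].
The maximum is 5; one witness is 2, 3, 15, 16, 17 at positions 7,9,10,11,12.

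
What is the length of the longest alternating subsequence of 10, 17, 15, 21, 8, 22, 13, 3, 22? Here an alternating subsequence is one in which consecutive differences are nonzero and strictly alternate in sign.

A longest alternating subsequence is 10, 17, 15, 21, 8, 22, 13, 22 (positions 1,2,3,4,5,6,7,9); its 7 consecutive differences strictly alternate in sign, and length 8 is optimal.

8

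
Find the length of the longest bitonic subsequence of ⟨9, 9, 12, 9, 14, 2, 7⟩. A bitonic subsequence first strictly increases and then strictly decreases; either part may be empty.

Let inc[i] be the LIS ending at i and dec[i] the longest strictly decreasing subsequence starting at i. inc = [1, 1, 2, 1, 3, 1, 2], dec = [2, 2, 3, 2, 2, 1, 1].
max_i inc[i]+dec[i]−1 = 4, with one witness 9, 12, 9, 7.

4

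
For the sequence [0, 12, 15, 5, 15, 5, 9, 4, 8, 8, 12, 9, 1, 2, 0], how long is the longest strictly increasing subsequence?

4

One longest increasing subsequence is 0, 5, 9, 12 (positions 1,4,7,11), of length 4; no longer one exists.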